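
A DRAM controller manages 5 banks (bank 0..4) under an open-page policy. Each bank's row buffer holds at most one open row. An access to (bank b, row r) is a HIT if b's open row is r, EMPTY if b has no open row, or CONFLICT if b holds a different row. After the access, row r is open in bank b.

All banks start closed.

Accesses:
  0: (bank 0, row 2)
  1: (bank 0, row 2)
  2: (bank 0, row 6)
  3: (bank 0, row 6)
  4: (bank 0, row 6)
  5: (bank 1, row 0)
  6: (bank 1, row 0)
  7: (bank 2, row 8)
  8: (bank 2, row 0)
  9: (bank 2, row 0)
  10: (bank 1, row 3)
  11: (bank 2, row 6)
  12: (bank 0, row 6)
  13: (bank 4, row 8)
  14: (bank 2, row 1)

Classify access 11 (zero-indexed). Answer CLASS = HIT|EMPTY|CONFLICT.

CLASS = CONFLICT

0: bank 0 row 2 — prev None → EMPTY
1: bank 0 row 2 — prev 2 → HIT
2: bank 0 row 6 — prev 2 → CONFLICT
3: bank 0 row 6 — prev 6 → HIT
4: bank 0 row 6 — prev 6 → HIT
5: bank 1 row 0 — prev None → EMPTY
6: bank 1 row 0 — prev 0 → HIT
7: bank 2 row 8 — prev None → EMPTY
8: bank 2 row 0 — prev 8 → CONFLICT
9: bank 2 row 0 — prev 0 → HIT
10: bank 1 row 3 — prev 0 → CONFLICT
11: bank 2 row 6 — prev 0 → CONFLICT
12: bank 0 row 6 — prev 6 → HIT
13: bank 4 row 8 — prev None → EMPTY
14: bank 2 row 1 — prev 6 → CONFLICT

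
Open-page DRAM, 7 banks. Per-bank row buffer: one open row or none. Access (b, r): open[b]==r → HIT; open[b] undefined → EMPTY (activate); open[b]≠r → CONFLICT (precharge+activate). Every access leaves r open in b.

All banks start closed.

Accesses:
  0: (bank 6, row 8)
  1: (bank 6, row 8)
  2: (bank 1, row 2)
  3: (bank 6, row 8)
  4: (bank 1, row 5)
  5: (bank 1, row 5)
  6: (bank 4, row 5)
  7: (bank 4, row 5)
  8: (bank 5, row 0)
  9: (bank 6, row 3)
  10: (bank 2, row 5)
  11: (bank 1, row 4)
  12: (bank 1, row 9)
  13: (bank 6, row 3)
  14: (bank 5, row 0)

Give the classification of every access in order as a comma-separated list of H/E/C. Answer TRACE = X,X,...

TRACE = E,H,E,H,C,H,E,H,E,C,E,C,C,H,H

  [0] b6 r8: no row ⇒ E
  [1] b6 r8: had r8 ⇒ H
  [2] b1 r2: no row ⇒ E
  [3] b6 r8: had r8 ⇒ H
  [4] b1 r5: had r2 ⇒ C
  [5] b1 r5: had r5 ⇒ H
  [6] b4 r5: no row ⇒ E
  [7] b4 r5: had r5 ⇒ H
  [8] b5 r0: no row ⇒ E
  [9] b6 r3: had r8 ⇒ C
  [10] b2 r5: no row ⇒ E
  [11] b1 r4: had r5 ⇒ C
  [12] b1 r9: had r4 ⇒ C
  [13] b6 r3: had r3 ⇒ H
  [14] b5 r0: had r0 ⇒ H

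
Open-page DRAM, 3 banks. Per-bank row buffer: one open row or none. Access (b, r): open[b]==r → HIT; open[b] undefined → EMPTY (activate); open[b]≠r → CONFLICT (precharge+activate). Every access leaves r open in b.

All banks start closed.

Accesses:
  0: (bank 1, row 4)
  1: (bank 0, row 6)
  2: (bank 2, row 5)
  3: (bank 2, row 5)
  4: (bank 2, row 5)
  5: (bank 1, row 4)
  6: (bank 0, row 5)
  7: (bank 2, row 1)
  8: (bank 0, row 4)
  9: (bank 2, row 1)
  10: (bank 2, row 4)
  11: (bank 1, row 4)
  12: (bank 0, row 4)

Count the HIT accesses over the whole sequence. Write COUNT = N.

COUNT = 6

  [0] b1 r4: no row ⇒ E
  [1] b0 r6: no row ⇒ E
  [2] b2 r5: no row ⇒ E
  [3] b2 r5: had r5 ⇒ H
  [4] b2 r5: had r5 ⇒ H
  [5] b1 r4: had r4 ⇒ H
  [6] b0 r5: had r6 ⇒ C
  [7] b2 r1: had r5 ⇒ C
  [8] b0 r4: had r5 ⇒ C
  [9] b2 r1: had r1 ⇒ H
  [10] b2 r4: had r1 ⇒ C
  [11] b1 r4: had r4 ⇒ H
  [12] b0 r4: had r4 ⇒ H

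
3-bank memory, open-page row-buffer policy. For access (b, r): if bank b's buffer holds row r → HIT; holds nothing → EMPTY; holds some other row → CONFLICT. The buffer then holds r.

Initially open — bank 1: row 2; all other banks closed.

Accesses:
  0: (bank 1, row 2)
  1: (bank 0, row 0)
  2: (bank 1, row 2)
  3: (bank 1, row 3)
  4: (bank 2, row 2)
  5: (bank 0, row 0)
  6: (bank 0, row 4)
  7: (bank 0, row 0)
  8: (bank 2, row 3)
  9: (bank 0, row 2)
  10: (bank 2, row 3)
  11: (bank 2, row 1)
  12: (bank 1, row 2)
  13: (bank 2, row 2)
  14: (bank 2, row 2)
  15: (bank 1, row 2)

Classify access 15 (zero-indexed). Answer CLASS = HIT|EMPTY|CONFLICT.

#0 (1,2) H  (was 2)
#1 (0,0) E
#2 (1,2) H  (was 2)
#3 (1,3) C  (was 2)
#4 (2,2) E
#5 (0,0) H  (was 0)
#6 (0,4) C  (was 0)
#7 (0,0) C  (was 4)
#8 (2,3) C  (was 2)
#9 (0,2) C  (was 0)
#10 (2,3) H  (was 3)
#11 (2,1) C  (was 3)
#12 (1,2) C  (was 3)
#13 (2,2) C  (was 1)
#14 (2,2) H  (was 2)
#15 (1,2) H  (was 2)

CLASS = HIT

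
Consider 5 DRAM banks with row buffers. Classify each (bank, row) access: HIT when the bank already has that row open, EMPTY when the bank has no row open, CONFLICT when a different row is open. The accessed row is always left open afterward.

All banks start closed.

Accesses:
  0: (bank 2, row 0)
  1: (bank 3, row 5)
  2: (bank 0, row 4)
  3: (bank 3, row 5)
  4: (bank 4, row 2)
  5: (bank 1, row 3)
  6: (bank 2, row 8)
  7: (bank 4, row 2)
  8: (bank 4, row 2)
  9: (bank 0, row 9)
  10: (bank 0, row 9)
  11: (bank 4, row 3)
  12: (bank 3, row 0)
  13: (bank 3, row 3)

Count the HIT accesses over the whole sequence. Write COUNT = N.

COUNT = 4

0: bank 2 row 0 — prev None → EMPTY
1: bank 3 row 5 — prev None → EMPTY
2: bank 0 row 4 — prev None → EMPTY
3: bank 3 row 5 — prev 5 → HIT
4: bank 4 row 2 — prev None → EMPTY
5: bank 1 row 3 — prev None → EMPTY
6: bank 2 row 8 — prev 0 → CONFLICT
7: bank 4 row 2 — prev 2 → HIT
8: bank 4 row 2 — prev 2 → HIT
9: bank 0 row 9 — prev 4 → CONFLICT
10: bank 0 row 9 — prev 9 → HIT
11: bank 4 row 3 — prev 2 → CONFLICT
12: bank 3 row 0 — prev 5 → CONFLICT
13: bank 3 row 3 — prev 0 → CONFLICT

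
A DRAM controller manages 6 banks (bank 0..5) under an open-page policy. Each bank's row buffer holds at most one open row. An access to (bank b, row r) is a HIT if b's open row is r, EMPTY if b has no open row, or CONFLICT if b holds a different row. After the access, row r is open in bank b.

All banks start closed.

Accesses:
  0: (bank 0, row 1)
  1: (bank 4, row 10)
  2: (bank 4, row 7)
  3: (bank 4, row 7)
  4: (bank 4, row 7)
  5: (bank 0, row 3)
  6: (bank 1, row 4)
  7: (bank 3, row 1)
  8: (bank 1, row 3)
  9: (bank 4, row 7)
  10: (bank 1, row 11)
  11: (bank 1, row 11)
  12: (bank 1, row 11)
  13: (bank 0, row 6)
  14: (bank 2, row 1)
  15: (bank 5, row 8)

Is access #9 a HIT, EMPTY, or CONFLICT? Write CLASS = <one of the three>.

step 0: bank0 None->1 [EMPTY]
step 1: bank4 None->10 [EMPTY]
step 2: bank4 10->7 [CONFLICT]
step 3: bank4 7->7 [HIT]
step 4: bank4 7->7 [HIT]
step 5: bank0 1->3 [CONFLICT]
step 6: bank1 None->4 [EMPTY]
step 7: bank3 None->1 [EMPTY]
step 8: bank1 4->3 [CONFLICT]
step 9: bank4 7->7 [HIT]
step 10: bank1 3->11 [CONFLICT]
step 11: bank1 11->11 [HIT]
step 12: bank1 11->11 [HIT]
step 13: bank0 3->6 [CONFLICT]
step 14: bank2 None->1 [EMPTY]
step 15: bank5 None->8 [EMPTY]

CLASS = HIT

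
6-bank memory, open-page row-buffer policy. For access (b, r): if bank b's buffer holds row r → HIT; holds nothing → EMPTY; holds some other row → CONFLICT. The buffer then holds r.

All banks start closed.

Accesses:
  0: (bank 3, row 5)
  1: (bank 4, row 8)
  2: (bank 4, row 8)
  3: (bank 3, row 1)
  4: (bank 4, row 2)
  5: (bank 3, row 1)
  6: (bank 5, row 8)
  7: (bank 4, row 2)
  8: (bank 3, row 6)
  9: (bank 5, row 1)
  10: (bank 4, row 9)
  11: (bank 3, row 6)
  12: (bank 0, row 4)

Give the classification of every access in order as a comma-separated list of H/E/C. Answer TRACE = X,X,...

  [0] b3 r5: no row ⇒ E
  [1] b4 r8: no row ⇒ E
  [2] b4 r8: had r8 ⇒ H
  [3] b3 r1: had r5 ⇒ C
  [4] b4 r2: had r8 ⇒ C
  [5] b3 r1: had r1 ⇒ H
  [6] b5 r8: no row ⇒ E
  [7] b4 r2: had r2 ⇒ H
  [8] b3 r6: had r1 ⇒ C
  [9] b5 r1: had r8 ⇒ C
  [10] b4 r9: had r2 ⇒ C
  [11] b3 r6: had r6 ⇒ H
  [12] b0 r4: no row ⇒ E

TRACE = E,E,H,C,C,H,E,H,C,C,C,H,E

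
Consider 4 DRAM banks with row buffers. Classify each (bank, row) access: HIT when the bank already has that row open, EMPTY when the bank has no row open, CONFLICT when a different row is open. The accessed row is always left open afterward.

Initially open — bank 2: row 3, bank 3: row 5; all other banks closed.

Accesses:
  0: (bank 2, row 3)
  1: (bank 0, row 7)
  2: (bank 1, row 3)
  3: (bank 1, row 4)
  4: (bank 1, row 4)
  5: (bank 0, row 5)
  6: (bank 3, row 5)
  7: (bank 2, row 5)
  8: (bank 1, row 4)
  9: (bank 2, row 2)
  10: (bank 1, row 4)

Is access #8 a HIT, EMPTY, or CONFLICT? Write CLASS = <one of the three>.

CLASS = HIT

  [0] b2 r3: had r3 ⇒ H
  [1] b0 r7: no row ⇒ E
  [2] b1 r3: no row ⇒ E
  [3] b1 r4: had r3 ⇒ C
  [4] b1 r4: had r4 ⇒ H
  [5] b0 r5: had r7 ⇒ C
  [6] b3 r5: had r5 ⇒ H
  [7] b2 r5: had r3 ⇒ C
  [8] b1 r4: had r4 ⇒ H
  [9] b2 r2: had r5 ⇒ C
  [10] b1 r4: had r4 ⇒ H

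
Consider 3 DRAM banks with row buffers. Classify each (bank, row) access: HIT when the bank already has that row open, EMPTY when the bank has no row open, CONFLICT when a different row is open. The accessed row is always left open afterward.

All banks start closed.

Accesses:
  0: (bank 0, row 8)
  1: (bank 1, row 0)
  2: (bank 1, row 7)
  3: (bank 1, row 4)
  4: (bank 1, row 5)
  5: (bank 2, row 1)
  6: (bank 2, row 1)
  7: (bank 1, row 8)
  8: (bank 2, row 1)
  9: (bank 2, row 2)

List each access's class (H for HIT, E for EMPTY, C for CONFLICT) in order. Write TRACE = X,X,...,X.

0: bank 0 row 8 — prev None → EMPTY
1: bank 1 row 0 — prev None → EMPTY
2: bank 1 row 7 — prev 0 → CONFLICT
3: bank 1 row 4 — prev 7 → CONFLICT
4: bank 1 row 5 — prev 4 → CONFLICT
5: bank 2 row 1 — prev None → EMPTY
6: bank 2 row 1 — prev 1 → HIT
7: bank 1 row 8 — prev 5 → CONFLICT
8: bank 2 row 1 — prev 1 → HIT
9: bank 2 row 2 — prev 1 → CONFLICT

TRACE = E,E,C,C,C,E,H,C,H,C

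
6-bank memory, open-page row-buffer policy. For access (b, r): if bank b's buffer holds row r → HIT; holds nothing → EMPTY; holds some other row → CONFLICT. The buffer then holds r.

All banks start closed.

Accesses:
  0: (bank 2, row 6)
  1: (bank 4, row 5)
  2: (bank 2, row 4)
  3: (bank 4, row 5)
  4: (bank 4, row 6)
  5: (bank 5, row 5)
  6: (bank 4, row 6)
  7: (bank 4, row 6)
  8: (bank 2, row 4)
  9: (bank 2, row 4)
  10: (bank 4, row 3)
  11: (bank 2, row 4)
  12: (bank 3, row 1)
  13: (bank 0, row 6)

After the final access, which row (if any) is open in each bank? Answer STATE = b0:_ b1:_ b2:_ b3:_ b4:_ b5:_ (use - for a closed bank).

step 0: bank2 None->6 [EMPTY]
step 1: bank4 None->5 [EMPTY]
step 2: bank2 6->4 [CONFLICT]
step 3: bank4 5->5 [HIT]
step 4: bank4 5->6 [CONFLICT]
step 5: bank5 None->5 [EMPTY]
step 6: bank4 6->6 [HIT]
step 7: bank4 6->6 [HIT]
step 8: bank2 4->4 [HIT]
step 9: bank2 4->4 [HIT]
step 10: bank4 6->3 [CONFLICT]
step 11: bank2 4->4 [HIT]
step 12: bank3 None->1 [EMPTY]
step 13: bank0 None->6 [EMPTY]

STATE = b0:6 b1:- b2:4 b3:1 b4:3 b5:5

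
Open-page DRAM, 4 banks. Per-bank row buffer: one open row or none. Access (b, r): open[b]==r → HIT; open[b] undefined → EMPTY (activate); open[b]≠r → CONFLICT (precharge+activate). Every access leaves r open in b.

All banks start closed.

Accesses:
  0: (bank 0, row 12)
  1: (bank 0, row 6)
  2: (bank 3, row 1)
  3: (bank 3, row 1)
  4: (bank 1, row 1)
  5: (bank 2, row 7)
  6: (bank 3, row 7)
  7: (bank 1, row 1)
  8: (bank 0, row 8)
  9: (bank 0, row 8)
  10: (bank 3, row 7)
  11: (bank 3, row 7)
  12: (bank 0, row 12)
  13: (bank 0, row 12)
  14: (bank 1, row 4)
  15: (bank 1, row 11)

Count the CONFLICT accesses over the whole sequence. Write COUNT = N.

step 0: bank0 None->12 [EMPTY]
step 1: bank0 12->6 [CONFLICT]
step 2: bank3 None->1 [EMPTY]
step 3: bank3 1->1 [HIT]
step 4: bank1 None->1 [EMPTY]
step 5: bank2 None->7 [EMPTY]
step 6: bank3 1->7 [CONFLICT]
step 7: bank1 1->1 [HIT]
step 8: bank0 6->8 [CONFLICT]
step 9: bank0 8->8 [HIT]
step 10: bank3 7->7 [HIT]
step 11: bank3 7->7 [HIT]
step 12: bank0 8->12 [CONFLICT]
step 13: bank0 12->12 [HIT]
step 14: bank1 1->4 [CONFLICT]
step 15: bank1 4->11 [CONFLICT]

COUNT = 6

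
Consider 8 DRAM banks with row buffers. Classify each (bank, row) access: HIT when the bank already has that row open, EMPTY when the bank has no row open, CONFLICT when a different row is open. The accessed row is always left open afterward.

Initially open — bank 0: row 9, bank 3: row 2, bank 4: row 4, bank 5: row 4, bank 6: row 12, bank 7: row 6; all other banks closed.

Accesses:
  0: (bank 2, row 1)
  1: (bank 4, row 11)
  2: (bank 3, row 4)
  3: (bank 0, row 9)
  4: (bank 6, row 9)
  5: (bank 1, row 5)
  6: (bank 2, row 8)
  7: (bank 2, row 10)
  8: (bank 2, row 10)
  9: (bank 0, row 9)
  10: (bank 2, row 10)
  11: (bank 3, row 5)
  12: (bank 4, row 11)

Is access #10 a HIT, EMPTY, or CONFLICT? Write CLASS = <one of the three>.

CLASS = HIT

#0 (2,1) E
#1 (4,11) C  (was 4)
#2 (3,4) C  (was 2)
#3 (0,9) H  (was 9)
#4 (6,9) C  (was 12)
#5 (1,5) E
#6 (2,8) C  (was 1)
#7 (2,10) C  (was 8)
#8 (2,10) H  (was 10)
#9 (0,9) H  (was 9)
#10 (2,10) H  (was 10)
#11 (3,5) C  (was 4)
#12 (4,11) H  (was 11)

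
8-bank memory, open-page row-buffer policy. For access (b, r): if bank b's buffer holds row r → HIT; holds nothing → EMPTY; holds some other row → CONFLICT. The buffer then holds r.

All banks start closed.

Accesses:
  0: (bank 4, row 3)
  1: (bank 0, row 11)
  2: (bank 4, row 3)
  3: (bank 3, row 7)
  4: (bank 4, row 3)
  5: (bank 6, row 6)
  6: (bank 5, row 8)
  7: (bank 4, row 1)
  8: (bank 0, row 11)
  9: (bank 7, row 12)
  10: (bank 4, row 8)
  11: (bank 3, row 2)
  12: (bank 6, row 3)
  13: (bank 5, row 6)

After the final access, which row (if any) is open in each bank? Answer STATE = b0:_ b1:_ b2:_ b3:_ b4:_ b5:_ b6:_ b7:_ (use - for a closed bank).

STATE = b0:11 b1:- b2:- b3:2 b4:8 b5:6 b6:3 b7:12

step 0: bank4 None->3 [EMPTY]
step 1: bank0 None->11 [EMPTY]
step 2: bank4 3->3 [HIT]
step 3: bank3 None->7 [EMPTY]
step 4: bank4 3->3 [HIT]
step 5: bank6 None->6 [EMPTY]
step 6: bank5 None->8 [EMPTY]
step 7: bank4 3->1 [CONFLICT]
step 8: bank0 11->11 [HIT]
step 9: bank7 None->12 [EMPTY]
step 10: bank4 1->8 [CONFLICT]
step 11: bank3 7->2 [CONFLICT]
step 12: bank6 6->3 [CONFLICT]
step 13: bank5 8->6 [CONFLICT]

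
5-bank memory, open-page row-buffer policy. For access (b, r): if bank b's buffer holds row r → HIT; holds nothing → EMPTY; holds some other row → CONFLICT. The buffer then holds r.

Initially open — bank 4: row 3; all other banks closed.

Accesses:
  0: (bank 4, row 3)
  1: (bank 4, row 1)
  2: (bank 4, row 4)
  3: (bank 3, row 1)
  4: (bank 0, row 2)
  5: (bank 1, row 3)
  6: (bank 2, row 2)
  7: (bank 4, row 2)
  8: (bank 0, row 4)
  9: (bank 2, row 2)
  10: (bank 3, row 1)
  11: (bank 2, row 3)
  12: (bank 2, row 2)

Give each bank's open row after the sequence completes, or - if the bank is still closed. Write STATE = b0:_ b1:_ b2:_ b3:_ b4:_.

STATE = b0:4 b1:3 b2:2 b3:1 b4:2

step 0: bank4 3->3 [HIT]
step 1: bank4 3->1 [CONFLICT]
step 2: bank4 1->4 [CONFLICT]
step 3: bank3 None->1 [EMPTY]
step 4: bank0 None->2 [EMPTY]
step 5: bank1 None->3 [EMPTY]
step 6: bank2 None->2 [EMPTY]
step 7: bank4 4->2 [CONFLICT]
step 8: bank0 2->4 [CONFLICT]
step 9: bank2 2->2 [HIT]
step 10: bank3 1->1 [HIT]
step 11: bank2 2->3 [CONFLICT]
step 12: bank2 3->2 [CONFLICT]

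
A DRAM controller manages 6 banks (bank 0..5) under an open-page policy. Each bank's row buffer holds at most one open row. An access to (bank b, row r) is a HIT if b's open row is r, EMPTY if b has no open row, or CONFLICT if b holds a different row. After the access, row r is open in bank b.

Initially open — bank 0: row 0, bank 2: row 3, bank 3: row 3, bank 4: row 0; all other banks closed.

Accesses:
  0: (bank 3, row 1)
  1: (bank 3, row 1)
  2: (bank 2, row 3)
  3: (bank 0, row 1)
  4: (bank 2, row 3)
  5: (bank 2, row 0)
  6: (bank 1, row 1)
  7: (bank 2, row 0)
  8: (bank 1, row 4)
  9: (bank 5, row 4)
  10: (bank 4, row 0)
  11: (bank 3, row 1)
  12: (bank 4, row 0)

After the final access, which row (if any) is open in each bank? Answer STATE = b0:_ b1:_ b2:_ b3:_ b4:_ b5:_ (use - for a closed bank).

step 0: bank3 3->1 [CONFLICT]
step 1: bank3 1->1 [HIT]
step 2: bank2 3->3 [HIT]
step 3: bank0 0->1 [CONFLICT]
step 4: bank2 3->3 [HIT]
step 5: bank2 3->0 [CONFLICT]
step 6: bank1 None->1 [EMPTY]
step 7: bank2 0->0 [HIT]
step 8: bank1 1->4 [CONFLICT]
step 9: bank5 None->4 [EMPTY]
step 10: bank4 0->0 [HIT]
step 11: bank3 1->1 [HIT]
step 12: bank4 0->0 [HIT]

STATE = b0:1 b1:4 b2:0 b3:1 b4:0 b5:4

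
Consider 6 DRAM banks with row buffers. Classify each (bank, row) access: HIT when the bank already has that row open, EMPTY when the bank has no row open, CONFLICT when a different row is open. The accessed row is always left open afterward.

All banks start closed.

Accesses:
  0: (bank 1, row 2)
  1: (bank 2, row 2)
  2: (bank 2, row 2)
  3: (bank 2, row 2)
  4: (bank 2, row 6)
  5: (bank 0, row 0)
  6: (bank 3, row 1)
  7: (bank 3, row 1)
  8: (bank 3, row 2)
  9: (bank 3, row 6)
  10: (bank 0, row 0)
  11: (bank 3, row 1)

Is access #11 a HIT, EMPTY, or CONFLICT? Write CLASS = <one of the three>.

CLASS = CONFLICT

#0 (1,2) E
#1 (2,2) E
#2 (2,2) H  (was 2)
#3 (2,2) H  (was 2)
#4 (2,6) C  (was 2)
#5 (0,0) E
#6 (3,1) E
#7 (3,1) H  (was 1)
#8 (3,2) C  (was 1)
#9 (3,6) C  (was 2)
#10 (0,0) H  (was 0)
#11 (3,1) C  (was 6)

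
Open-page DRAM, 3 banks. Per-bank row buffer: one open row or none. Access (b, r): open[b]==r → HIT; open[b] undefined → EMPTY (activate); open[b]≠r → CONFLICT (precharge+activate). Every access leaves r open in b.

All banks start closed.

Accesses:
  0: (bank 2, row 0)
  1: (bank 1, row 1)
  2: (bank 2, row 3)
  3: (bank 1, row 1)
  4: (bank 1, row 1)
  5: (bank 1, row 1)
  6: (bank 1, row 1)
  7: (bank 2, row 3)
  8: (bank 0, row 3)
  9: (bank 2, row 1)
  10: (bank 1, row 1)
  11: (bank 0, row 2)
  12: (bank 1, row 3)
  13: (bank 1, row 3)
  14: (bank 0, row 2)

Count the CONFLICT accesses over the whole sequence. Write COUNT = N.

COUNT = 4

  [0] b2 r0: no row ⇒ E
  [1] b1 r1: no row ⇒ E
  [2] b2 r3: had r0 ⇒ C
  [3] b1 r1: had r1 ⇒ H
  [4] b1 r1: had r1 ⇒ H
  [5] b1 r1: had r1 ⇒ H
  [6] b1 r1: had r1 ⇒ H
  [7] b2 r3: had r3 ⇒ H
  [8] b0 r3: no row ⇒ E
  [9] b2 r1: had r3 ⇒ C
  [10] b1 r1: had r1 ⇒ H
  [11] b0 r2: had r3 ⇒ C
  [12] b1 r3: had r1 ⇒ C
  [13] b1 r3: had r3 ⇒ H
  [14] b0 r2: had r2 ⇒ H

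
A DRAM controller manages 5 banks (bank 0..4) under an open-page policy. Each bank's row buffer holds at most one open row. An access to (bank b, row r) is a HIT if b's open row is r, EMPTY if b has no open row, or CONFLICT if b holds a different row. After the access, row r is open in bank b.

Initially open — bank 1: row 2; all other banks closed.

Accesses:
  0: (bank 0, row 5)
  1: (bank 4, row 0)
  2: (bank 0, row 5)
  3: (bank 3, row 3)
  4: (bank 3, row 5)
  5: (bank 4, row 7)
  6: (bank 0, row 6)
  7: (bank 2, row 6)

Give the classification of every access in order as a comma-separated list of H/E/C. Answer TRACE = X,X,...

#0 (0,5) E
#1 (4,0) E
#2 (0,5) H  (was 5)
#3 (3,3) E
#4 (3,5) C  (was 3)
#5 (4,7) C  (was 0)
#6 (0,6) C  (was 5)
#7 (2,6) E

TRACE = E,E,H,E,C,C,C,E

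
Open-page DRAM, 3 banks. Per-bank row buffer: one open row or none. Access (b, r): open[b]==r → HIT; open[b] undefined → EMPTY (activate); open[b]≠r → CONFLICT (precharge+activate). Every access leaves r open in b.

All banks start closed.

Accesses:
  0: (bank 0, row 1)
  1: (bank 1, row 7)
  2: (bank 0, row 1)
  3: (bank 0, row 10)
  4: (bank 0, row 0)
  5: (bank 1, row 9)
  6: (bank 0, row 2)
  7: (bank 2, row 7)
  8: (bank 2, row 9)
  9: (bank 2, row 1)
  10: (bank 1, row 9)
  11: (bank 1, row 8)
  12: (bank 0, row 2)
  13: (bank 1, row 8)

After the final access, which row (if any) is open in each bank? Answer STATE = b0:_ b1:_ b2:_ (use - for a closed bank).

#0 (0,1) E
#1 (1,7) E
#2 (0,1) H  (was 1)
#3 (0,10) C  (was 1)
#4 (0,0) C  (was 10)
#5 (1,9) C  (was 7)
#6 (0,2) C  (was 0)
#7 (2,7) E
#8 (2,9) C  (was 7)
#9 (2,1) C  (was 9)
#10 (1,9) H  (was 9)
#11 (1,8) C  (was 9)
#12 (0,2) H  (was 2)
#13 (1,8) H  (was 8)

STATE = b0:2 b1:8 b2:1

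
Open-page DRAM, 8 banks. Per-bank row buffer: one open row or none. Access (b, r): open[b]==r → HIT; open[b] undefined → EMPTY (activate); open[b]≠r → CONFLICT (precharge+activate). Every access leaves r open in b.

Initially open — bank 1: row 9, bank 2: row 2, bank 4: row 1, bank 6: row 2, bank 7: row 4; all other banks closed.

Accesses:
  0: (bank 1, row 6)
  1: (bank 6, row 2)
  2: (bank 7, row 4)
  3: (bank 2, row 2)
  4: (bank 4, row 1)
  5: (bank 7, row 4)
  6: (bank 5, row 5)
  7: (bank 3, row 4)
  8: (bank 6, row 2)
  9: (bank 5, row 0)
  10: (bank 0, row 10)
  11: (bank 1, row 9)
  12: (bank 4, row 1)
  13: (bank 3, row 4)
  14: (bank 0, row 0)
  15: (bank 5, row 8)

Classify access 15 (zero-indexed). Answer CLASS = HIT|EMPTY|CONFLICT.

CLASS = CONFLICT

0: bank 1 row 6 — prev 9 → CONFLICT
1: bank 6 row 2 — prev 2 → HIT
2: bank 7 row 4 — prev 4 → HIT
3: bank 2 row 2 — prev 2 → HIT
4: bank 4 row 1 — prev 1 → HIT
5: bank 7 row 4 — prev 4 → HIT
6: bank 5 row 5 — prev None → EMPTY
7: bank 3 row 4 — prev None → EMPTY
8: bank 6 row 2 — prev 2 → HIT
9: bank 5 row 0 — prev 5 → CONFLICT
10: bank 0 row 10 — prev None → EMPTY
11: bank 1 row 9 — prev 6 → CONFLICT
12: bank 4 row 1 — prev 1 → HIT
13: bank 3 row 4 — prev 4 → HIT
14: bank 0 row 0 — prev 10 → CONFLICT
15: bank 5 row 8 — prev 0 → CONFLICT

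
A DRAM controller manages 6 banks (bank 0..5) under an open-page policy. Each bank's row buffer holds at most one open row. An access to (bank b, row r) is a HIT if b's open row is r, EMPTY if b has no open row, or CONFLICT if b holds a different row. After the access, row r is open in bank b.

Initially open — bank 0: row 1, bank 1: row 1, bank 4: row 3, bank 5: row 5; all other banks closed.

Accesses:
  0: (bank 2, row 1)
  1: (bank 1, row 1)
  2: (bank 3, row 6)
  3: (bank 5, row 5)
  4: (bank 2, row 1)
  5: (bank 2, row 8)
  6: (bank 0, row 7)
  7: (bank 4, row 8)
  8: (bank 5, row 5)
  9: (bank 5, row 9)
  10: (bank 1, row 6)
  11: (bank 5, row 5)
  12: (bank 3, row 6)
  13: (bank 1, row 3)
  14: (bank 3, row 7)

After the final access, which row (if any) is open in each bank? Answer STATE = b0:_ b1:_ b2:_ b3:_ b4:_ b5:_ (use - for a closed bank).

STATE = b0:7 b1:3 b2:8 b3:7 b4:8 b5:5

  [0] b2 r1: no row ⇒ E
  [1] b1 r1: had r1 ⇒ H
  [2] b3 r6: no row ⇒ E
  [3] b5 r5: had r5 ⇒ H
  [4] b2 r1: had r1 ⇒ H
  [5] b2 r8: had r1 ⇒ C
  [6] b0 r7: had r1 ⇒ C
  [7] b4 r8: had r3 ⇒ C
  [8] b5 r5: had r5 ⇒ H
  [9] b5 r9: had r5 ⇒ C
  [10] b1 r6: had r1 ⇒ C
  [11] b5 r5: had r9 ⇒ C
  [12] b3 r6: had r6 ⇒ H
  [13] b1 r3: had r6 ⇒ C
  [14] b3 r7: had r6 ⇒ C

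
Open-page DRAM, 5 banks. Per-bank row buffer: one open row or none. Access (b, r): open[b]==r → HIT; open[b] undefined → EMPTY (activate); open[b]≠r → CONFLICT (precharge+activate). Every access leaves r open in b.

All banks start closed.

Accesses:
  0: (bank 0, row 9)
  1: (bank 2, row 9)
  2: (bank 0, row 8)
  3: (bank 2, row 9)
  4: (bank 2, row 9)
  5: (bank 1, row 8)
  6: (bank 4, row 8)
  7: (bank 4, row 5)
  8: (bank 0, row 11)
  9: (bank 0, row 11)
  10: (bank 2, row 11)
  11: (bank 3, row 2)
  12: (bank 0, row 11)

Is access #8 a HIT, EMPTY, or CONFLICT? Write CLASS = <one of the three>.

CLASS = CONFLICT

0: bank 0 row 9 — prev None → EMPTY
1: bank 2 row 9 — prev None → EMPTY
2: bank 0 row 8 — prev 9 → CONFLICT
3: bank 2 row 9 — prev 9 → HIT
4: bank 2 row 9 — prev 9 → HIT
5: bank 1 row 8 — prev None → EMPTY
6: bank 4 row 8 — prev None → EMPTY
7: bank 4 row 5 — prev 8 → CONFLICT
8: bank 0 row 11 — prev 8 → CONFLICT
9: bank 0 row 11 — prev 11 → HIT
10: bank 2 row 11 — prev 9 → CONFLICT
11: bank 3 row 2 — prev None → EMPTY
12: bank 0 row 11 — prev 11 → HIT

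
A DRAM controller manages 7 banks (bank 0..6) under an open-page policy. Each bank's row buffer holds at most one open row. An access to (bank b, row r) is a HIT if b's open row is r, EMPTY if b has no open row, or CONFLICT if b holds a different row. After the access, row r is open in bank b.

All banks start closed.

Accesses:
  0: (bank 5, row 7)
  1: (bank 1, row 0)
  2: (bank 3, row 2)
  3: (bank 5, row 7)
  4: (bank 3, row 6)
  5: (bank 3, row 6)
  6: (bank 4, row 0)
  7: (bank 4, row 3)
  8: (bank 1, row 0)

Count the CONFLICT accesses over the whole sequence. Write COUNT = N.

COUNT = 2

step 0: bank5 None->7 [EMPTY]
step 1: bank1 None->0 [EMPTY]
step 2: bank3 None->2 [EMPTY]
step 3: bank5 7->7 [HIT]
step 4: bank3 2->6 [CONFLICT]
step 5: bank3 6->6 [HIT]
step 6: bank4 None->0 [EMPTY]
step 7: bank4 0->3 [CONFLICT]
step 8: bank1 0->0 [HIT]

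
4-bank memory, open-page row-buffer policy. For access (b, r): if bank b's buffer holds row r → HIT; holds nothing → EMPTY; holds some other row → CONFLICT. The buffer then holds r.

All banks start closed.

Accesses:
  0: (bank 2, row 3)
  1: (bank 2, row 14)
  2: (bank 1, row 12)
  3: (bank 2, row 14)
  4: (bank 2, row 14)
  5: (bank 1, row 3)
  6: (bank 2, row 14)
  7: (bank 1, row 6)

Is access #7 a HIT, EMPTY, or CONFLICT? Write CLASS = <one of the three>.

CLASS = CONFLICT

  [0] b2 r3: no row ⇒ E
  [1] b2 r14: had r3 ⇒ C
  [2] b1 r12: no row ⇒ E
  [3] b2 r14: had r14 ⇒ H
  [4] b2 r14: had r14 ⇒ H
  [5] b1 r3: had r12 ⇒ C
  [6] b2 r14: had r14 ⇒ H
  [7] b1 r6: had r3 ⇒ C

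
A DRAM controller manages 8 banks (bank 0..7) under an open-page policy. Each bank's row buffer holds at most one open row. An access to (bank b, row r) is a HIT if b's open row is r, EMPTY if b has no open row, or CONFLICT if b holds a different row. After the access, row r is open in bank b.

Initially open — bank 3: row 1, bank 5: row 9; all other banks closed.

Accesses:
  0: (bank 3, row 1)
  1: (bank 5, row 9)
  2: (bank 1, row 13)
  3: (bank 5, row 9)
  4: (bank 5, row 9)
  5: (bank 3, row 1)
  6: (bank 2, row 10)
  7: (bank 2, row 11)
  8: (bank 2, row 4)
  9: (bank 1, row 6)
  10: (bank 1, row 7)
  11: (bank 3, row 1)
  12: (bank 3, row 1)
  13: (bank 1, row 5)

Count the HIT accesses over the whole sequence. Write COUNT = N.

#0 (3,1) H  (was 1)
#1 (5,9) H  (was 9)
#2 (1,13) E
#3 (5,9) H  (was 9)
#4 (5,9) H  (was 9)
#5 (3,1) H  (was 1)
#6 (2,10) E
#7 (2,11) C  (was 10)
#8 (2,4) C  (was 11)
#9 (1,6) C  (was 13)
#10 (1,7) C  (was 6)
#11 (3,1) H  (was 1)
#12 (3,1) H  (was 1)
#13 (1,5) C  (was 7)

COUNT = 7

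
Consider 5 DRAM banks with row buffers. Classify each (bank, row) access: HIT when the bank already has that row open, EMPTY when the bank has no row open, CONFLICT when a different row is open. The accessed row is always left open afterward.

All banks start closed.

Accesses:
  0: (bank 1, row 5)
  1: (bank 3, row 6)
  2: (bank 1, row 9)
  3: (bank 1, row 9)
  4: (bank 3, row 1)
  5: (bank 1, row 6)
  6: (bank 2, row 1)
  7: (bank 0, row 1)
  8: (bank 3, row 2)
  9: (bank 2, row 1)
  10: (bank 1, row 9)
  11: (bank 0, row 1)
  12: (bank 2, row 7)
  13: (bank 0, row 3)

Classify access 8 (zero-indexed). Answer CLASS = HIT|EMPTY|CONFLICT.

CLASS = CONFLICT

  [0] b1 r5: no row ⇒ E
  [1] b3 r6: no row ⇒ E
  [2] b1 r9: had r5 ⇒ C
  [3] b1 r9: had r9 ⇒ H
  [4] b3 r1: had r6 ⇒ C
  [5] b1 r6: had r9 ⇒ C
  [6] b2 r1: no row ⇒ E
  [7] b0 r1: no row ⇒ E
  [8] b3 r2: had r1 ⇒ C
  [9] b2 r1: had r1 ⇒ H
  [10] b1 r9: had r6 ⇒ C
  [11] b0 r1: had r1 ⇒ H
  [12] b2 r7: had r1 ⇒ C
  [13] b0 r3: had r1 ⇒ C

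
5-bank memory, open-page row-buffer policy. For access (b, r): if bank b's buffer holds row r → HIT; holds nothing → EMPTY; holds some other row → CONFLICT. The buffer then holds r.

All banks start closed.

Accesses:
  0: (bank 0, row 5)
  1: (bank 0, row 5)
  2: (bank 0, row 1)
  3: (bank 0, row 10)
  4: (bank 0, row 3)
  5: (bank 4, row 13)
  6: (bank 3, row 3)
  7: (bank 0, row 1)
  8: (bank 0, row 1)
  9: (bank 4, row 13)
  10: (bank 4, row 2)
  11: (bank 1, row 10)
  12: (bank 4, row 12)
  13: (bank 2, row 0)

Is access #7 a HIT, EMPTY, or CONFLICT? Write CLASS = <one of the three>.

CLASS = CONFLICT

0: bank 0 row 5 — prev None → EMPTY
1: bank 0 row 5 — prev 5 → HIT
2: bank 0 row 1 — prev 5 → CONFLICT
3: bank 0 row 10 — prev 1 → CONFLICT
4: bank 0 row 3 — prev 10 → CONFLICT
5: bank 4 row 13 — prev None → EMPTY
6: bank 3 row 3 — prev None → EMPTY
7: bank 0 row 1 — prev 3 → CONFLICT
8: bank 0 row 1 — prev 1 → HIT
9: bank 4 row 13 — prev 13 → HIT
10: bank 4 row 2 — prev 13 → CONFLICT
11: bank 1 row 10 — prev None → EMPTY
12: bank 4 row 12 — prev 2 → CONFLICT
13: bank 2 row 0 — prev None → EMPTY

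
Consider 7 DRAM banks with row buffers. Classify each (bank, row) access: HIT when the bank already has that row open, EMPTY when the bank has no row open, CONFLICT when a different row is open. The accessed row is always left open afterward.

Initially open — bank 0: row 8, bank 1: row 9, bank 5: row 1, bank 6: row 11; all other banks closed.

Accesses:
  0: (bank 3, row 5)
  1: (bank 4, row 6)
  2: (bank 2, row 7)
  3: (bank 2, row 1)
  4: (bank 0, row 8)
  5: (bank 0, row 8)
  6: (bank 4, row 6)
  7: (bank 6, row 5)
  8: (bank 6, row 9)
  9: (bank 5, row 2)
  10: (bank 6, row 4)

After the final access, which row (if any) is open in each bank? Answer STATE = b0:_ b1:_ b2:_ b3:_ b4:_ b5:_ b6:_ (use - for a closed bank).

step 0: bank3 None->5 [EMPTY]
step 1: bank4 None->6 [EMPTY]
step 2: bank2 None->7 [EMPTY]
step 3: bank2 7->1 [CONFLICT]
step 4: bank0 8->8 [HIT]
step 5: bank0 8->8 [HIT]
step 6: bank4 6->6 [HIT]
step 7: bank6 11->5 [CONFLICT]
step 8: bank6 5->9 [CONFLICT]
step 9: bank5 1->2 [CONFLICT]
step 10: bank6 9->4 [CONFLICT]

STATE = b0:8 b1:9 b2:1 b3:5 b4:6 b5:2 b6:4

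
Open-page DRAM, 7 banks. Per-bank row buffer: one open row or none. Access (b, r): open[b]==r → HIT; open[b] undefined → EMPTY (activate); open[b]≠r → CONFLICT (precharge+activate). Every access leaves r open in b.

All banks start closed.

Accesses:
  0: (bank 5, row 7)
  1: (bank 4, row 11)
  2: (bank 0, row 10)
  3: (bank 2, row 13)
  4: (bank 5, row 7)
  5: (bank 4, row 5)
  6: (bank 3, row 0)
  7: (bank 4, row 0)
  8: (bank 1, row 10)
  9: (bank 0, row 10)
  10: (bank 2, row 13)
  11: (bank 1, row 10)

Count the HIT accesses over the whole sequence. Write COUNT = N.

#0 (5,7) E
#1 (4,11) E
#2 (0,10) E
#3 (2,13) E
#4 (5,7) H  (was 7)
#5 (4,5) C  (was 11)
#6 (3,0) E
#7 (4,0) C  (was 5)
#8 (1,10) E
#9 (0,10) H  (was 10)
#10 (2,13) H  (was 13)
#11 (1,10) H  (was 10)

COUNT = 4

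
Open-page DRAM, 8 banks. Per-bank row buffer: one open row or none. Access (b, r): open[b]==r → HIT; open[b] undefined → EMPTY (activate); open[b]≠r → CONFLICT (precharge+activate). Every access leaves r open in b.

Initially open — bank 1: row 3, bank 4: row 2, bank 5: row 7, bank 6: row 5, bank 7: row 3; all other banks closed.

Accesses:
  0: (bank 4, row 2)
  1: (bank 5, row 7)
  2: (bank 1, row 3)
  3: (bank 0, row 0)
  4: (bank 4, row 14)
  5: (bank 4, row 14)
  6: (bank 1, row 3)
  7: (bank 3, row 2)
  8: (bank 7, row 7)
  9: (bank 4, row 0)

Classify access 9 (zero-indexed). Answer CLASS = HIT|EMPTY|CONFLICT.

0: bank 4 row 2 — prev 2 → HIT
1: bank 5 row 7 — prev 7 → HIT
2: bank 1 row 3 — prev 3 → HIT
3: bank 0 row 0 — prev None → EMPTY
4: bank 4 row 14 — prev 2 → CONFLICT
5: bank 4 row 14 — prev 14 → HIT
6: bank 1 row 3 — prev 3 → HIT
7: bank 3 row 2 — prev None → EMPTY
8: bank 7 row 7 — prev 3 → CONFLICT
9: bank 4 row 0 — prev 14 → CONFLICT

CLASS = CONFLICT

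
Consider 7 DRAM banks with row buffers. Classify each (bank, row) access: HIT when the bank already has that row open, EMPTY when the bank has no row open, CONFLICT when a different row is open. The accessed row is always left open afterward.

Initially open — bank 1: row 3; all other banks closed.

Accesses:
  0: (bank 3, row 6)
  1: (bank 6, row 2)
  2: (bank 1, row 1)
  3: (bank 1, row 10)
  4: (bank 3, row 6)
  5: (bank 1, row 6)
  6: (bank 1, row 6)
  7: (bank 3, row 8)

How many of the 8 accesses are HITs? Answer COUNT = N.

COUNT = 2

#0 (3,6) E
#1 (6,2) E
#2 (1,1) C  (was 3)
#3 (1,10) C  (was 1)
#4 (3,6) H  (was 6)
#5 (1,6) C  (was 10)
#6 (1,6) H  (was 6)
#7 (3,8) C  (was 6)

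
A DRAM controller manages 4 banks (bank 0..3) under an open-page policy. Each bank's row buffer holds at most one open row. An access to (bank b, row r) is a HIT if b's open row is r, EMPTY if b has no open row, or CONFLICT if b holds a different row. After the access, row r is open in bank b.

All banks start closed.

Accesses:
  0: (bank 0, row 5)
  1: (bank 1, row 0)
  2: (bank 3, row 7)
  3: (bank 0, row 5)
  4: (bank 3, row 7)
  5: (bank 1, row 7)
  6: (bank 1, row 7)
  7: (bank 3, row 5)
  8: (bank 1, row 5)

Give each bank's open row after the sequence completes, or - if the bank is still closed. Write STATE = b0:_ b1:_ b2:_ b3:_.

#0 (0,5) E
#1 (1,0) E
#2 (3,7) E
#3 (0,5) H  (was 5)
#4 (3,7) H  (was 7)
#5 (1,7) C  (was 0)
#6 (1,7) H  (was 7)
#7 (3,5) C  (was 7)
#8 (1,5) C  (was 7)

STATE = b0:5 b1:5 b2:- b3:5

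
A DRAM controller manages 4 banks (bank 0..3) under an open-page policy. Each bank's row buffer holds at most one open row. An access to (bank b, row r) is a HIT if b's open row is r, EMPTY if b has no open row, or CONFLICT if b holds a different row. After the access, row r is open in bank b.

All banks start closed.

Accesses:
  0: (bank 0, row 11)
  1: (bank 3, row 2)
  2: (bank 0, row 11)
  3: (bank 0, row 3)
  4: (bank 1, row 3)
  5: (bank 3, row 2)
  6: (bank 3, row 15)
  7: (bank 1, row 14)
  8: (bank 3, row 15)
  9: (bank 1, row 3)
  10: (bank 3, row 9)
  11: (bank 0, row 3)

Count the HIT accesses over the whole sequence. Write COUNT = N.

COUNT = 4

#0 (0,11) E
#1 (3,2) E
#2 (0,11) H  (was 11)
#3 (0,3) C  (was 11)
#4 (1,3) E
#5 (3,2) H  (was 2)
#6 (3,15) C  (was 2)
#7 (1,14) C  (was 3)
#8 (3,15) H  (was 15)
#9 (1,3) C  (was 14)
#10 (3,9) C  (was 15)
#11 (0,3) H  (was 3)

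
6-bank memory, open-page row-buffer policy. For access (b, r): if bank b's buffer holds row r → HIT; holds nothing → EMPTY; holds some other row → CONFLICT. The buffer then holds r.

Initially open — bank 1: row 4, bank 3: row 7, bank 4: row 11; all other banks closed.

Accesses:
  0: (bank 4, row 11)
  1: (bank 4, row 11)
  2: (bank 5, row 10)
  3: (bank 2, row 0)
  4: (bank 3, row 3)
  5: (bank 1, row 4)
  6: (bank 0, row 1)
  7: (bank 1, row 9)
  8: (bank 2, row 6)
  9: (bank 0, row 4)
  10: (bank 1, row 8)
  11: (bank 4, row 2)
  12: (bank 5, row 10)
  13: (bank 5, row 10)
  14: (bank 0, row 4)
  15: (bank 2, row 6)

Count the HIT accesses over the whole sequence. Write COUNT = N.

COUNT = 7

0: bank 4 row 11 — prev 11 → HIT
1: bank 4 row 11 — prev 11 → HIT
2: bank 5 row 10 — prev None → EMPTY
3: bank 2 row 0 — prev None → EMPTY
4: bank 3 row 3 — prev 7 → CONFLICT
5: bank 1 row 4 — prev 4 → HIT
6: bank 0 row 1 — prev None → EMPTY
7: bank 1 row 9 — prev 4 → CONFLICT
8: bank 2 row 6 — prev 0 → CONFLICT
9: bank 0 row 4 — prev 1 → CONFLICT
10: bank 1 row 8 — prev 9 → CONFLICT
11: bank 4 row 2 — prev 11 → CONFLICT
12: bank 5 row 10 — prev 10 → HIT
13: bank 5 row 10 — prev 10 → HIT
14: bank 0 row 4 — prev 4 → HIT
15: bank 2 row 6 — prev 6 → HIT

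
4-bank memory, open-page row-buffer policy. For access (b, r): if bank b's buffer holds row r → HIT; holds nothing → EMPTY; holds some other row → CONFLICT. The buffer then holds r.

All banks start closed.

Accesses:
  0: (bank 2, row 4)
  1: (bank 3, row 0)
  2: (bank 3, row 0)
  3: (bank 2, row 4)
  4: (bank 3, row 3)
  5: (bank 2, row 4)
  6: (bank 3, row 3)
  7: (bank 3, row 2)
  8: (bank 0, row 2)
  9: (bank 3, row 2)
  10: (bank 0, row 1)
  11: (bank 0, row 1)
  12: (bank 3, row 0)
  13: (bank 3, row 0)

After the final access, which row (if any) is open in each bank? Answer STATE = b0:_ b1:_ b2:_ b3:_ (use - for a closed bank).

STATE = b0:1 b1:- b2:4 b3:0

step 0: bank2 None->4 [EMPTY]
step 1: bank3 None->0 [EMPTY]
step 2: bank3 0->0 [HIT]
step 3: bank2 4->4 [HIT]
step 4: bank3 0->3 [CONFLICT]
step 5: bank2 4->4 [HIT]
step 6: bank3 3->3 [HIT]
step 7: bank3 3->2 [CONFLICT]
step 8: bank0 None->2 [EMPTY]
step 9: bank3 2->2 [HIT]
step 10: bank0 2->1 [CONFLICT]
step 11: bank0 1->1 [HIT]
step 12: bank3 2->0 [CONFLICT]
step 13: bank3 0->0 [HIT]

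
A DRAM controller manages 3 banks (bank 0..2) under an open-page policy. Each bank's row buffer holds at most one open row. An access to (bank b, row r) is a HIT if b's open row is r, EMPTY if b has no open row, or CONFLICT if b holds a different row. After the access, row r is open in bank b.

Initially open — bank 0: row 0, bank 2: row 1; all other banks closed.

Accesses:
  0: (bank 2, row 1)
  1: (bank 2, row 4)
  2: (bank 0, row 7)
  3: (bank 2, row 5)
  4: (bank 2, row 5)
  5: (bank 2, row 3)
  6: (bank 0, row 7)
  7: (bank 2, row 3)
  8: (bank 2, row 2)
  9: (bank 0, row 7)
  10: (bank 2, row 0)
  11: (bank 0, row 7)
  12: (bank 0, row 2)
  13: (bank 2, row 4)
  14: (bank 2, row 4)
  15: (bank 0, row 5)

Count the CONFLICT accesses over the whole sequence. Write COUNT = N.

COUNT = 9

step 0: bank2 1->1 [HIT]
step 1: bank2 1->4 [CONFLICT]
step 2: bank0 0->7 [CONFLICT]
step 3: bank2 4->5 [CONFLICT]
step 4: bank2 5->5 [HIT]
step 5: bank2 5->3 [CONFLICT]
step 6: bank0 7->7 [HIT]
step 7: bank2 3->3 [HIT]
step 8: bank2 3->2 [CONFLICT]
step 9: bank0 7->7 [HIT]
step 10: bank2 2->0 [CONFLICT]
step 11: bank0 7->7 [HIT]
step 12: bank0 7->2 [CONFLICT]
step 13: bank2 0->4 [CONFLICT]
step 14: bank2 4->4 [HIT]
step 15: bank0 2->5 [CONFLICT]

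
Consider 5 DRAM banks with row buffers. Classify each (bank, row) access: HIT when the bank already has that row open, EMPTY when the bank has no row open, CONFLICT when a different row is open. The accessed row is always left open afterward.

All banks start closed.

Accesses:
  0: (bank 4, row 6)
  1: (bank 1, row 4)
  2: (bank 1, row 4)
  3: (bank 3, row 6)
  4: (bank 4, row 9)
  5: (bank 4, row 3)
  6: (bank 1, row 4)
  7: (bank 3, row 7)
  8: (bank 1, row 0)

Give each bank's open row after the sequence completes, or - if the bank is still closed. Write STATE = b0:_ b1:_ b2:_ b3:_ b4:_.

  [0] b4 r6: no row ⇒ E
  [1] b1 r4: no row ⇒ E
  [2] b1 r4: had r4 ⇒ H
  [3] b3 r6: no row ⇒ E
  [4] b4 r9: had r6 ⇒ C
  [5] b4 r3: had r9 ⇒ C
  [6] b1 r4: had r4 ⇒ H
  [7] b3 r7: had r6 ⇒ C
  [8] b1 r0: had r4 ⇒ C

STATE = b0:- b1:0 b2:- b3:7 b4:3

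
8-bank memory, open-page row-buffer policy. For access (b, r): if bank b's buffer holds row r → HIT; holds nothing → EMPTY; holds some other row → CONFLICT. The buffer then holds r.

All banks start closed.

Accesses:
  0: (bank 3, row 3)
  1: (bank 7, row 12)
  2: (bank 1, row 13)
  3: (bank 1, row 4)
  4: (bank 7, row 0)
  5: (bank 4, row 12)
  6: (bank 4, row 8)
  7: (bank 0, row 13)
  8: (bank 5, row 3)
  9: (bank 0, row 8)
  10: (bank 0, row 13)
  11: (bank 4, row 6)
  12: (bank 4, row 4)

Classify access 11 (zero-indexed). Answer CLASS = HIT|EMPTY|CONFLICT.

  [0] b3 r3: no row ⇒ E
  [1] b7 r12: no row ⇒ E
  [2] b1 r13: no row ⇒ E
  [3] b1 r4: had r13 ⇒ C
  [4] b7 r0: had r12 ⇒ C
  [5] b4 r12: no row ⇒ E
  [6] b4 r8: had r12 ⇒ C
  [7] b0 r13: no row ⇒ E
  [8] b5 r3: no row ⇒ E
  [9] b0 r8: had r13 ⇒ C
  [10] b0 r13: had r8 ⇒ C
  [11] b4 r6: had r8 ⇒ C
  [12] b4 r4: had r6 ⇒ C

CLASS = CONFLICT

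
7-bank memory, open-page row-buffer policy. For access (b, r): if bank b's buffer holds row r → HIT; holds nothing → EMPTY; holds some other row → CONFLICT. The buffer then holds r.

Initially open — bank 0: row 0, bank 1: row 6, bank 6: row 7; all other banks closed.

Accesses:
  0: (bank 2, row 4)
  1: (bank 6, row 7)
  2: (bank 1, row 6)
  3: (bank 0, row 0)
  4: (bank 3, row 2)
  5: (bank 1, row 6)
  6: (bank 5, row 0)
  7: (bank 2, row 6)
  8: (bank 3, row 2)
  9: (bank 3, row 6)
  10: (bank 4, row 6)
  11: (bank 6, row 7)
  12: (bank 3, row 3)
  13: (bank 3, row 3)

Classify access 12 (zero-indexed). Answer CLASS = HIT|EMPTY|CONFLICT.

  [0] b2 r4: no row ⇒ E
  [1] b6 r7: had r7 ⇒ H
  [2] b1 r6: had r6 ⇒ H
  [3] b0 r0: had r0 ⇒ H
  [4] b3 r2: no row ⇒ E
  [5] b1 r6: had r6 ⇒ H
  [6] b5 r0: no row ⇒ E
  [7] b2 r6: had r4 ⇒ C
  [8] b3 r2: had r2 ⇒ H
  [9] b3 r6: had r2 ⇒ C
  [10] b4 r6: no row ⇒ E
  [11] b6 r7: had r7 ⇒ H
  [12] b3 r3: had r6 ⇒ C
  [13] b3 r3: had r3 ⇒ H

CLASS = CONFLICT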